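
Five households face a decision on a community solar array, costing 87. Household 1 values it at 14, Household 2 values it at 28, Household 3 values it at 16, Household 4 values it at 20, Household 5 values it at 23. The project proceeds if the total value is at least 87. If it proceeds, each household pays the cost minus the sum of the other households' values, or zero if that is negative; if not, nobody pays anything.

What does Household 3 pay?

2

Total value 101 ≥ cost 87, so the project is built.
The other households' values sum to 85.
Cost minus that sum is 87 - 85 = 2.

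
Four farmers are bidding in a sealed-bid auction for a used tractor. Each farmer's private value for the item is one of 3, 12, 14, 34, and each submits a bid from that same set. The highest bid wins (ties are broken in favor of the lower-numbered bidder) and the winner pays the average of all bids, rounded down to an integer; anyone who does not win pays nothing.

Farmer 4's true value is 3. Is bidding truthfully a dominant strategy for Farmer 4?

Check each profile of the others' bids and compare truth against every alternative bid.
Others bid (3, 3, 3): truth gives 0, best alternative gives -2.
Others bid (3, 3, 12): truth gives 0, best alternative gives 0.
Others bid (3, 3, 14): truth gives 0, best alternative gives 0.
Others bid (3, 3, 34): truth gives 0, best alternative gives 0.
Others bid (3, 12, 3): truth gives 0, best alternative gives 0.
Others bid (3, 12, 12): truth gives 0, best alternative gives 0.
(Remaining 58 profiles checked similarly; truth is weakly best in each.)
In every case the truthful bid is at least as good as any alternative, so it is a dominant strategy.

Yes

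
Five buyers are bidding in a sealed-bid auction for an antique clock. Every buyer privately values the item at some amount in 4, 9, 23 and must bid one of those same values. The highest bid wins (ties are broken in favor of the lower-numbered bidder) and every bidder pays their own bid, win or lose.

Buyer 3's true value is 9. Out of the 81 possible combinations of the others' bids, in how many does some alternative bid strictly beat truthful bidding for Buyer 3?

Others bid (4, 4, 4, 23): truth gives -9; bid 4 gives -4 > -9. Violating.
Others bid (4, 4, 9, 23): truth gives -9; bid 4 gives -4 > -9. Violating.
Others bid (4, 4, 23, 4): truth gives -9; bid 4 gives -4 > -9. Violating.
Others bid (4, 4, 23, 9): truth gives -9; bid 4 gives -4 > -9. Violating.
Others bid (4, 4, 4, 4): truth gives 0; no alternative beats it.
Others bid (4, 4, 4, 9): truth gives 0; no alternative beats it.
(Checking all 81 profiles: 77 have a profitable deviation, 4 do not.)

77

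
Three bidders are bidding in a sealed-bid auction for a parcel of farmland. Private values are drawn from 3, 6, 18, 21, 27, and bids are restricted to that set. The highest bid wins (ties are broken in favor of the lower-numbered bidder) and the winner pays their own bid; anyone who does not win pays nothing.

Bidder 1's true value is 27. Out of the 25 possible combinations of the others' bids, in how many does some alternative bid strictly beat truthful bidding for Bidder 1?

16

Others bid (3, 3): truth gives 0; bid 3 gives 24 > 0. Violating.
Others bid (3, 6): truth gives 0; bid 6 gives 21 > 0. Violating.
Others bid (3, 18): truth gives 0; bid 18 gives 9 > 0. Violating.
Others bid (3, 21): truth gives 0; bid 21 gives 6 > 0. Violating.
Others bid (3, 27): truth gives 0; no alternative beats it.
Others bid (6, 27): truth gives 0; no alternative beats it.
(Checking all 25 profiles: 16 have a profitable deviation, 9 do not.)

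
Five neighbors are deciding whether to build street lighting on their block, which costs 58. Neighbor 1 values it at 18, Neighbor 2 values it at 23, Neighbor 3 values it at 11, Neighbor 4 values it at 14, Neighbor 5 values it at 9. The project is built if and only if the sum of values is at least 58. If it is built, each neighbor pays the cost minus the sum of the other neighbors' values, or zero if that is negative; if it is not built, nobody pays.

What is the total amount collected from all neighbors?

7

Total value 75 ≥ cost 58, so it is built.
Neighbor 1: others sum to 57; max(0, 58 - 57) = 1.
Neighbor 2: others sum to 52; max(0, 58 - 52) = 6.
Neighbor 3: others sum to 64; max(0, 58 - 64) = 0.
Neighbor 4: others sum to 61; max(0, 58 - 61) = 0.
Neighbor 5: others sum to 66; max(0, 58 - 66) = 0.
Total collected = 1 + 6 + 0 + 0 + 0 = 7.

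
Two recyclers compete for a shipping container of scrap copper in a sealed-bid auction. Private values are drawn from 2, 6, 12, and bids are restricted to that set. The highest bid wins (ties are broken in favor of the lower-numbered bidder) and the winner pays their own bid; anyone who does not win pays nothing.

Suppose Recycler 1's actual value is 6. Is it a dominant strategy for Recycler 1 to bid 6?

Consider the case where Recycler 2 bids 2.
Truthful bid 6: wins, pays 6, utility 6 - 6 = 0.
Bid 2 instead: wins, pays 2, utility 6 - 2 = 4.
Since 4 > 0, bidding 2 is strictly better here, so truthful bidding is not dominant.

No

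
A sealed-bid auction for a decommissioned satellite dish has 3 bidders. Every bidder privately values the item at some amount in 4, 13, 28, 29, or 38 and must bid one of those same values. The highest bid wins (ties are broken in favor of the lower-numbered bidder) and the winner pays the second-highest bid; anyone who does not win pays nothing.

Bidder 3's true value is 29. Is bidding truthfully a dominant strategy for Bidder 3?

Check each profile of the others' bids and compare truth against every alternative bid.
Others bid (4, 4): truth gives 25, best alternative gives 25.
Others bid (4, 13): truth gives 16, best alternative gives 16.
Others bid (13, 4): truth gives 16, best alternative gives 16.
Others bid (13, 13): truth gives 16, best alternative gives 16.
Others bid (4, 28): truth gives 1, best alternative gives 1.
Others bid (13, 28): truth gives 1, best alternative gives 1.
(Remaining 19 profiles checked similarly; truth is weakly best in each.)
In every case the truthful bid is at least as good as any alternative, so it is a dominant strategy.

Yes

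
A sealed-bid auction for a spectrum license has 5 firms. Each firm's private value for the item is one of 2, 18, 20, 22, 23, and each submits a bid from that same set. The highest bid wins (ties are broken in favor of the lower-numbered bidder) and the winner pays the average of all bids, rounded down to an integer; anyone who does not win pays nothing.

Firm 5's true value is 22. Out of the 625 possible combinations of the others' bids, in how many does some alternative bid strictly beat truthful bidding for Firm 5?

179

Others bid (2, 2, 2, 2): truth gives 16; bid 18 gives 17 > 16. Violating.
Others bid (2, 2, 2, 18): truth gives 13; bid 20 gives 14 > 13. Violating.
Others bid (2, 2, 2, 22): truth gives 0; bid 23 gives 12 > 0. Violating.
Others bid (2, 2, 18, 2): truth gives 13; bid 20 gives 14 > 13. Violating.
Others bid (2, 2, 2, 20): truth gives 13; no alternative beats it.
Others bid (2, 2, 2, 23): truth gives 0; no alternative beats it.
(Checking all 625 profiles: 179 have a profitable deviation, 446 do not.)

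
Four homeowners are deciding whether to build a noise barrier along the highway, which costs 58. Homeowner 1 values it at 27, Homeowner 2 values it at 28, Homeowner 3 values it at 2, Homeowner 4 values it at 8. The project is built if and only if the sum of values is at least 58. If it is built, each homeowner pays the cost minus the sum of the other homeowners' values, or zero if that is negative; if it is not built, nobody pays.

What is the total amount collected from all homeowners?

Total value 65 ≥ cost 58, so it is built.
Homeowner 1: others sum to 38; max(0, 58 - 38) = 20.
Homeowner 2: others sum to 37; max(0, 58 - 37) = 21.
Homeowner 3: others sum to 63; max(0, 58 - 63) = 0.
Homeowner 4: others sum to 57; max(0, 58 - 57) = 1.
Total collected = 20 + 21 + 0 + 1 = 42.

42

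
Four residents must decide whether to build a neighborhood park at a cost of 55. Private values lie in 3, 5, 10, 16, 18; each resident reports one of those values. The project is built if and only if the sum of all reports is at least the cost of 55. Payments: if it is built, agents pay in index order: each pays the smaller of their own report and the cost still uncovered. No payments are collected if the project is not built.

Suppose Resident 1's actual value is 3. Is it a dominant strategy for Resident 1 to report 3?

Yes

Check each profile of the others' reports and compare truth against every alternative report.
Others report (16, 16, 18): truth gives 0, best alternative gives -2.
Others report (16, 18, 16): truth gives 0, best alternative gives -2.
Others report (16, 18, 18): truth gives 0, best alternative gives -2.
Others report (18, 16, 16): truth gives 0, best alternative gives -2.
Others report (18, 16, 18): truth gives 0, best alternative gives -2.
Others report (18, 18, 16): truth gives 0, best alternative gives -2.
(Remaining 119 profiles checked similarly; truth is weakly best in each.)
In every case the truthful report is at least as good as any alternative, so it is a dominant strategy.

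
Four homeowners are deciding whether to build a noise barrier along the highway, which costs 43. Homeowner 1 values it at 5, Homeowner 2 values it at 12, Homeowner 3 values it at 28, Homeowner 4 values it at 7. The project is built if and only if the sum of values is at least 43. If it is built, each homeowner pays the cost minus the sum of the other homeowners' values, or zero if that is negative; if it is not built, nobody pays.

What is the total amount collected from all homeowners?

Total value 52 ≥ cost 43, so it is built.
Homeowner 1: others sum to 47; max(0, 43 - 47) = 0.
Homeowner 2: others sum to 40; max(0, 43 - 40) = 3.
Homeowner 3: others sum to 24; max(0, 43 - 24) = 19.
Homeowner 4: others sum to 45; max(0, 43 - 45) = 0.
Total collected = 0 + 3 + 19 + 0 = 22.

22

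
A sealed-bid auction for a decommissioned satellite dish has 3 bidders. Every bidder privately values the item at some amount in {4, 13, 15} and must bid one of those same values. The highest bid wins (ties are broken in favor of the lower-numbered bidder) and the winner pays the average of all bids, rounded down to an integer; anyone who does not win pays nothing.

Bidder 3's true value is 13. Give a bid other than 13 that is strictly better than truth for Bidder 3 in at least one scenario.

15

Suppose Bidder 1 bids 4 and Bidder 2 bids 13.
Bid 13: loses, pays 0, utility 0.
Bid 15: wins, pays 10, utility 13 - 10 = 3.
So bidding 15 beats truth here (3 > 0).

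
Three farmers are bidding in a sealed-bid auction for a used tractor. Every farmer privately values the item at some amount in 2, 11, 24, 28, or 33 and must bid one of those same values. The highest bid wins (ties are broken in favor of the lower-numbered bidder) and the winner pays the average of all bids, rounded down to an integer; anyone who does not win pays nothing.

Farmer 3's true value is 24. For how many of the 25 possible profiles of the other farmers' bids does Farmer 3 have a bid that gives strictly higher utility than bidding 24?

7

Others bid (2, 2): truth gives 15; bid 11 gives 19 > 15. Violating.
Others bid (2, 24): truth gives 0; bid 28 gives 6 > 0. Violating.
Others bid (2, 28): truth gives 0; bid 33 gives 3 > 0. Violating.
Others bid (11, 24): truth gives 0; bid 28 gives 3 > 0. Violating.
Others bid (2, 11): truth gives 12; no alternative beats it.
Others bid (2, 33): truth gives 0; no alternative beats it.
(Checking all 25 profiles: 7 have a profitable deviation, 18 do not.)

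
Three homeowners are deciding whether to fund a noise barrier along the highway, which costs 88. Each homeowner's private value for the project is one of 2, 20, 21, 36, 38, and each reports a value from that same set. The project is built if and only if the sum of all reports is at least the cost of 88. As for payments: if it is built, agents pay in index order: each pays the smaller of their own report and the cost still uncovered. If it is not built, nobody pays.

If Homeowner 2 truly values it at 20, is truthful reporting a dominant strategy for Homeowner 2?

Yes

Check each profile of the others' reports and compare truth against every alternative report.
Others report (2, 2): truth gives 0, best alternative gives 0.
Others report (2, 20): truth gives 0, best alternative gives 0.
Others report (2, 21): truth gives 0, best alternative gives 0.
Others report (2, 36): truth gives 0, best alternative gives 0.
Others report (2, 38): truth gives 0, best alternative gives 0.
Others report (20, 2): truth gives 0, best alternative gives 0.
(Remaining 19 profiles checked similarly; truth is weakly best in each.)
In every case the truthful report is at least as good as any alternative, so it is a dominant strategy.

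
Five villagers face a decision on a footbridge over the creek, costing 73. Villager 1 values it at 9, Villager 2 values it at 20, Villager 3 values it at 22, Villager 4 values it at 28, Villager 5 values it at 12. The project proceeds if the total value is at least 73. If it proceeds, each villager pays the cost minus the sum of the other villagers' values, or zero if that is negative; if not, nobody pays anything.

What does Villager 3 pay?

Total value 91 ≥ cost 73, so the project is built.
The other villagers' values sum to 69.
Cost minus that sum is 73 - 69 = 4.

4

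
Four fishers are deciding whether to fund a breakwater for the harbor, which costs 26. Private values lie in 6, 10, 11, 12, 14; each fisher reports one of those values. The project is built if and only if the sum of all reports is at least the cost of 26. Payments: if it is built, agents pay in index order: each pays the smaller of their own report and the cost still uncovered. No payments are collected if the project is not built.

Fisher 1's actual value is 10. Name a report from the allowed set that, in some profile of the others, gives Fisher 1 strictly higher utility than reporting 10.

Suppose Fisher 2 reports 6, Fisher 3 reports 6 and Fisher 4 reports 10.
Report 10: project built, pays 10, utility 10 - 10 = 0.
Report 6: project built, pays 6, utility 10 - 6 = 4.
So reporting 6 beats truth here (4 > 0).

6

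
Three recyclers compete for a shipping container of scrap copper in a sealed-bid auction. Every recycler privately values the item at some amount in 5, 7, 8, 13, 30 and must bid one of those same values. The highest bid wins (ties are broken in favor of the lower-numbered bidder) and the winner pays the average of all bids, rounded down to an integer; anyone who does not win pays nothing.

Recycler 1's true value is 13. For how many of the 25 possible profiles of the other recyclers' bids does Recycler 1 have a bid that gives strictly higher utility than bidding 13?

9

Others bid (5, 5): truth gives 6; bid 5 gives 8 > 6. Violating.
Others bid (5, 7): truth gives 5; bid 7 gives 7 > 5. Violating.
Others bid (5, 8): truth gives 5; bid 8 gives 6 > 5. Violating.
Others bid (7, 5): truth gives 5; bid 7 gives 7 > 5. Violating.
Others bid (5, 13): truth gives 3; no alternative beats it.
Others bid (5, 30): truth gives 0; no alternative beats it.
(Checking all 25 profiles: 9 have a profitable deviation, 16 do not.)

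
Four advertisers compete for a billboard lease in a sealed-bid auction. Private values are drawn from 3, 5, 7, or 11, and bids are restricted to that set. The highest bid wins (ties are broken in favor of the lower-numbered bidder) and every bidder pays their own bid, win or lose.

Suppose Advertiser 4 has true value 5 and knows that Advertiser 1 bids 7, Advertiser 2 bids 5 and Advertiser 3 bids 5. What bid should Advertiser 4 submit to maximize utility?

3

Bid 3: loses but pays 3, utility -3.
Bid 5: loses but pays 5, utility -5.
Bid 7: loses but pays 7, utility -7.
Bid 11: wins, pays 11, utility 5 - 11 = -6.
The best choice is 3 with utility -3.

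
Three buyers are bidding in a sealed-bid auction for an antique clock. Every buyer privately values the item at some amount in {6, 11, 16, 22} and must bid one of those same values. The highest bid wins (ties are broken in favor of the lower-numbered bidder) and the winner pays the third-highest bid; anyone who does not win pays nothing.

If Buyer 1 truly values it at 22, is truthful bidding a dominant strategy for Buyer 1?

Check each profile of the others' bids and compare truth against every alternative bid.
Others bid (6, 22): truth gives 16, best alternative gives 0.
Others bid (22, 6): truth gives 16, best alternative gives 0.
Others bid (11, 22): truth gives 11, best alternative gives 0.
Others bid (22, 11): truth gives 11, best alternative gives 0.
Others bid (16, 22): truth gives 6, best alternative gives 0.
Others bid (22, 16): truth gives 6, best alternative gives 0.
(Remaining 10 profiles checked similarly; truth is weakly best in each.)
In every case the truthful bid is at least as good as any alternative, so it is a dominant strategy.

Yes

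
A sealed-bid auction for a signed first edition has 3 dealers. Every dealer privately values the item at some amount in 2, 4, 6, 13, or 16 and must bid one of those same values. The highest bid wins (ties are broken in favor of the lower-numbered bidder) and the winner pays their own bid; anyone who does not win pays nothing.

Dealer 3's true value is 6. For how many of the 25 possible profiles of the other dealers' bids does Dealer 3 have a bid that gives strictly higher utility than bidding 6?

Others bid (2, 2): truth gives 0; bid 4 gives 2 > 0. Violating.
Others bid (2, 4): truth gives 0; no alternative beats it.
Others bid (2, 6): truth gives 0; no alternative beats it.
(Checking all 25 profiles: 1 has a profitable deviation, 24 do not.)

1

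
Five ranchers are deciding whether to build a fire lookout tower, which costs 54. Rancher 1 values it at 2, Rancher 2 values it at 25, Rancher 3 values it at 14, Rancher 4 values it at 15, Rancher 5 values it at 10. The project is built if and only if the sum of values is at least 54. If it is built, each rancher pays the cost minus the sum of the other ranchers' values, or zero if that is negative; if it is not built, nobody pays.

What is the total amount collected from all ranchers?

Total value 66 ≥ cost 54, so it is built.
Rancher 1: others sum to 64; max(0, 54 - 64) = 0.
Rancher 2: others sum to 41; max(0, 54 - 41) = 13.
Rancher 3: others sum to 52; max(0, 54 - 52) = 2.
Rancher 4: others sum to 51; max(0, 54 - 51) = 3.
Rancher 5: others sum to 56; max(0, 54 - 56) = 0.
Total collected = 0 + 13 + 2 + 3 + 0 = 18.

18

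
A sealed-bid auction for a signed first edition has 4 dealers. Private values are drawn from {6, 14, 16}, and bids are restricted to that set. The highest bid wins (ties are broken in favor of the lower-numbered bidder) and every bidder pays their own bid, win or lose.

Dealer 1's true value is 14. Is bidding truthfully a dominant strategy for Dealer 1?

No

Consider the case where Dealer 2 bids 6, Dealer 3 bids 6 and Dealer 4 bids 6.
Truthful bid 14: wins, pays 14, utility 14 - 14 = 0.
Bid 6 instead: wins, pays 6, utility 14 - 6 = 8.
Since 8 > 0, bidding 6 is strictly better here, so truthful bidding is not dominant.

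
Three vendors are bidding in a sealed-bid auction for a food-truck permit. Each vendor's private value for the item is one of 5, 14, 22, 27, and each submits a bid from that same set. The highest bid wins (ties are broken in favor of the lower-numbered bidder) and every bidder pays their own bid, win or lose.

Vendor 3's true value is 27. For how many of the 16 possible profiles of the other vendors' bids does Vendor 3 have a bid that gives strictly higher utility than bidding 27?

Others bid (5, 5): truth gives 0; bid 14 gives 13 > 0. Violating.
Others bid (5, 14): truth gives 0; bid 22 gives 5 > 0. Violating.
Others bid (5, 27): truth gives -27; bid 5 gives -5 > -27. Violating.
Others bid (14, 5): truth gives 0; bid 22 gives 5 > 0. Violating.
Others bid (5, 22): truth gives 0; no alternative beats it.
Others bid (14, 22): truth gives 0; no alternative beats it.
(Checking all 16 profiles: 11 have a profitable deviation, 5 do not.)

11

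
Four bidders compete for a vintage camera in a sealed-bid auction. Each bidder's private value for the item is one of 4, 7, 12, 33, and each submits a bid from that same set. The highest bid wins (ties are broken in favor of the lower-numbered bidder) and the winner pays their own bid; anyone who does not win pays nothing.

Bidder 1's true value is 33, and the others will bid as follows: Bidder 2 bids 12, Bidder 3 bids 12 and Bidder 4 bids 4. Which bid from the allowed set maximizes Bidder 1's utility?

Bid 4: loses, pays 0, utility 0.
Bid 7: loses, pays 0, utility 0.
Bid 12: wins, pays 12, utility 33 - 12 = 21.
Bid 33: wins, pays 33, utility 33 - 33 = 0.
The best choice is 12 with utility 21.

12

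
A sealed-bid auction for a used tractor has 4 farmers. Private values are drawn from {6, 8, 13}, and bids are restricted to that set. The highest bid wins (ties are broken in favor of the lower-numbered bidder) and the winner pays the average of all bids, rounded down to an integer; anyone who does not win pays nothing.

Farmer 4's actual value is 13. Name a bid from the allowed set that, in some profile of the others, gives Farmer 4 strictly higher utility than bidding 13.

Suppose Farmer 1 bids 6, Farmer 2 bids 6 and Farmer 3 bids 6.
Bid 13: wins, pays 7, utility 13 - 7 = 6.
Bid 8: wins, pays 6, utility 13 - 6 = 7.
So bidding 8 beats truth here (7 > 6).

8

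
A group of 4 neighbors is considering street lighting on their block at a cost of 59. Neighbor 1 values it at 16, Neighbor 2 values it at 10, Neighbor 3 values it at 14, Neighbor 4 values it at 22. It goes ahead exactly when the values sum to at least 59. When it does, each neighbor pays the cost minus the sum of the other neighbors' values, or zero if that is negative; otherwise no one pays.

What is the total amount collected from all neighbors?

50

Total value 62 ≥ cost 59, so it is built.
Neighbor 1: others sum to 46; max(0, 59 - 46) = 13.
Neighbor 2: others sum to 52; max(0, 59 - 52) = 7.
Neighbor 3: others sum to 48; max(0, 59 - 48) = 11.
Neighbor 4: others sum to 40; max(0, 59 - 40) = 19.
Total collected = 13 + 7 + 11 + 19 = 50.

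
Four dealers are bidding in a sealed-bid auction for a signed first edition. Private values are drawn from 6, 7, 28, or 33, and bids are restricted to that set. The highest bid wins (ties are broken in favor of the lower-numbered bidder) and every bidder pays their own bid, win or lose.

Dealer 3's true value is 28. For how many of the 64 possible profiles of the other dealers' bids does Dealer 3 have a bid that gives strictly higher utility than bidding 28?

54

Others bid (6, 6, 6): truth gives 0; bid 7 gives 21 > 0. Violating.
Others bid (6, 6, 7): truth gives 0; bid 7 gives 21 > 0. Violating.
Others bid (6, 6, 33): truth gives -28; bid 33 gives -5 > -28. Violating.
Others bid (6, 7, 33): truth gives -28; bid 33 gives -5 > -28. Violating.
Others bid (6, 6, 28): truth gives 0; no alternative beats it.
Others bid (6, 7, 6): truth gives 0; no alternative beats it.
(Checking all 64 profiles: 54 have a profitable deviation, 10 do not.)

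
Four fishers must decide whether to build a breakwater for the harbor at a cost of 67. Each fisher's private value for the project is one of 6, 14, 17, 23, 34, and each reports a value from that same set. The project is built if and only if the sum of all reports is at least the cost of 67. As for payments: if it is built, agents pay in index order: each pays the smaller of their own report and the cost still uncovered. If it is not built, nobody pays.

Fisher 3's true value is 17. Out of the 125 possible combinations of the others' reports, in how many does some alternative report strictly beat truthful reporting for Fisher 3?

69

Others report (6, 14, 34): truth gives 0; report 14 gives 3 > 0. Violating.
Others report (6, 17, 34): truth gives 0; report 14 gives 3 > 0. Violating.
Others report (6, 23, 34): truth gives 0; report 6 gives 11 > 0. Violating.
Others report (6, 34, 14): truth gives 0; report 14 gives 3 > 0. Violating.
Others report (6, 6, 6): truth gives 0; no alternative beats it.
Others report (6, 6, 14): truth gives 0; no alternative beats it.
(Checking all 125 profiles: 69 have a profitable deviation, 56 do not.)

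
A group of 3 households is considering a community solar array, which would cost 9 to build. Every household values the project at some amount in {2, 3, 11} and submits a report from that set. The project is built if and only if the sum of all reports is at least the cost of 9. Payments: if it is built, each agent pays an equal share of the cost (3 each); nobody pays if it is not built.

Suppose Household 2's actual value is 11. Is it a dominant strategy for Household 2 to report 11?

Yes

Check each profile of the others' reports and compare truth against every alternative report.
Others report (2, 2): truth gives 8, best alternative gives 0.
Others report (2, 3): truth gives 8, best alternative gives 0.
Others report (3, 2): truth gives 8, best alternative gives 0.
Others report (2, 11): truth gives 8, best alternative gives 8.
Others report (3, 3): truth gives 8, best alternative gives 8.
Others report (3, 11): truth gives 8, best alternative gives 8.
(Remaining 3 profiles checked similarly; truth is weakly best in each.)
In every case the truthful report is at least as good as any alternative, so it is a dominant strategy.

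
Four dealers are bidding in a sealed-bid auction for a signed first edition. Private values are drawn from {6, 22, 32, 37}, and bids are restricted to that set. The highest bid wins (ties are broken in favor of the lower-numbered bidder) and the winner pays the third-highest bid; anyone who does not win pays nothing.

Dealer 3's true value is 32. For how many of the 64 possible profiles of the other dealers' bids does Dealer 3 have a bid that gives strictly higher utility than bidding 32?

12

Others bid (6, 6, 37): truth gives 0; bid 37 gives 26 > 0. Violating.
Others bid (6, 22, 37): truth gives 0; bid 37 gives 10 > 0. Violating.
Others bid (6, 32, 6): truth gives 0; bid 37 gives 26 > 0. Violating.
Others bid (6, 32, 22): truth gives 0; bid 37 gives 10 > 0. Violating.
Others bid (6, 6, 6): truth gives 26; no alternative beats it.
Others bid (6, 6, 22): truth gives 26; no alternative beats it.
(Checking all 64 profiles: 12 have a profitable deviation, 52 do not.)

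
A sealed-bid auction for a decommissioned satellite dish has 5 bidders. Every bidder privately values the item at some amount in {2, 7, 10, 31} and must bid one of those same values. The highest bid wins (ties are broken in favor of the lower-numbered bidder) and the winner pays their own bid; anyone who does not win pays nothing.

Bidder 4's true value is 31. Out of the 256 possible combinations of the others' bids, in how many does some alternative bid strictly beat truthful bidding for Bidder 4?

Others bid (2, 2, 2, 2): truth gives 0; bid 7 gives 24 > 0. Violating.
Others bid (2, 2, 2, 7): truth gives 0; bid 7 gives 24 > 0. Violating.
Others bid (2, 2, 2, 10): truth gives 0; bid 10 gives 21 > 0. Violating.
Others bid (2, 2, 7, 2): truth gives 0; bid 10 gives 21 > 0. Violating.
Others bid (2, 2, 2, 31): truth gives 0; no alternative beats it.
Others bid (2, 2, 7, 31): truth gives 0; no alternative beats it.
(Checking all 256 profiles: 24 have a profitable deviation, 232 do not.)

24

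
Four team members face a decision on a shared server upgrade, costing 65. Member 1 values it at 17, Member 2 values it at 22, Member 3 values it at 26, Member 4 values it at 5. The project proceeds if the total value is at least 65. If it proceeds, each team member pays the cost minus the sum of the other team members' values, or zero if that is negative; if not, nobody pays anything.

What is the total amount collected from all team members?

Total value 70 ≥ cost 65, so it is built.
Member 1: others sum to 53; max(0, 65 - 53) = 12.
Member 2: others sum to 48; max(0, 65 - 48) = 17.
Member 3: others sum to 44; max(0, 65 - 44) = 21.
Member 4: others sum to 65; max(0, 65 - 65) = 0.
Total collected = 12 + 17 + 21 + 0 = 50.

50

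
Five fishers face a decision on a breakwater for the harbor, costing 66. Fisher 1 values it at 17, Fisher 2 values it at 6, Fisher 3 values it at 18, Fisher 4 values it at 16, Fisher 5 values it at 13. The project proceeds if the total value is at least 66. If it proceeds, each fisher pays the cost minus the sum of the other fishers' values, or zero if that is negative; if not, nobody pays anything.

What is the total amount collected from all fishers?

50

Total value 70 ≥ cost 66, so it is built.
Fisher 1: others sum to 53; max(0, 66 - 53) = 13.
Fisher 2: others sum to 64; max(0, 66 - 64) = 2.
Fisher 3: others sum to 52; max(0, 66 - 52) = 14.
Fisher 4: others sum to 54; max(0, 66 - 54) = 12.
Fisher 5: others sum to 57; max(0, 66 - 57) = 9.
Total collected = 13 + 2 + 14 + 12 + 9 = 50.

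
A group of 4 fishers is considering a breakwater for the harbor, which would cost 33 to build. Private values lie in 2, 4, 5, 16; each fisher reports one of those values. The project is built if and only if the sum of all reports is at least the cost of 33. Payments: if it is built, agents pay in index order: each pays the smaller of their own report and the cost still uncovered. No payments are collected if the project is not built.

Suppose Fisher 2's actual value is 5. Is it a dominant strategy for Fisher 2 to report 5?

Consider the case where Fisher 1 reports 2, Fisher 3 reports 16 and Fisher 4 reports 16.
Truthful report 5: project built, pays 5, utility 5 - 5 = 0.
Report 2 instead: project built, pays 2, utility 5 - 2 = 3.
Since 3 > 0, reporting 2 is strictly better here, so truthful reporting is not dominant.

No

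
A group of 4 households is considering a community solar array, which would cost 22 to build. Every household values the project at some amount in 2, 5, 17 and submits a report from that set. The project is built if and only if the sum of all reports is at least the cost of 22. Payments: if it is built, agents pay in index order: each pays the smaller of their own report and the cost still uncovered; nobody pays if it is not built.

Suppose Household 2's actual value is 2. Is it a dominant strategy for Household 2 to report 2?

Check each profile of the others' reports and compare truth against every alternative report.
Others report (2, 2, 17): truth gives 0, best alternative gives -3.
Others report (2, 5, 17): truth gives 0, best alternative gives -3.
Others report (2, 17, 2): truth gives 0, best alternative gives -3.
Others report (2, 17, 5): truth gives 0, best alternative gives -3.
Others report (2, 17, 17): truth gives 0, best alternative gives -3.
Others report (5, 2, 17): truth gives 0, best alternative gives -3.
(Remaining 21 profiles checked similarly; truth is weakly best in each.)
In every case the truthful report is at least as good as any alternative, so it is a dominant strategy.

Yes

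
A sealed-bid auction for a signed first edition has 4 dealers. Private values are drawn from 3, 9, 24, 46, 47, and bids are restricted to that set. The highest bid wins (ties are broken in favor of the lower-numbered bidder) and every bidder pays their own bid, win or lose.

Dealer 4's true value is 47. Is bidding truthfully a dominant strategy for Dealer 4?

No

Consider the case where Dealer 1 bids 3, Dealer 2 bids 3 and Dealer 3 bids 3.
Truthful bid 47: wins, pays 47, utility 47 - 47 = 0.
Bid 9 instead: wins, pays 9, utility 47 - 9 = 38.
Since 38 > 0, bidding 9 is strictly better here, so truthful bidding is not dominant.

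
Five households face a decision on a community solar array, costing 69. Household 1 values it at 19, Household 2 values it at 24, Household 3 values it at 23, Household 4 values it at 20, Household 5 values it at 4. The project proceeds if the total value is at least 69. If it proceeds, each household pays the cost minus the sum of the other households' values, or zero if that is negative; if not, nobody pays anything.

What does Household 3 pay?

Total value 90 ≥ cost 69, so the project is built.
The other households' values sum to 67.
Cost minus that sum is 69 - 67 = 2.

2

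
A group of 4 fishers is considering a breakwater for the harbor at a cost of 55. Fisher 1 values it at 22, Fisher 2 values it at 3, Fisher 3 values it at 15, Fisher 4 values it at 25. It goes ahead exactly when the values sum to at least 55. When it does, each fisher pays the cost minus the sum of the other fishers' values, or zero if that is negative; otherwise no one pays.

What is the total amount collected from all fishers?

32

Total value 65 ≥ cost 55, so it is built.
Fisher 1: others sum to 43; max(0, 55 - 43) = 12.
Fisher 2: others sum to 62; max(0, 55 - 62) = 0.
Fisher 3: others sum to 50; max(0, 55 - 50) = 5.
Fisher 4: others sum to 40; max(0, 55 - 40) = 15.
Total collected = 12 + 0 + 5 + 15 = 32.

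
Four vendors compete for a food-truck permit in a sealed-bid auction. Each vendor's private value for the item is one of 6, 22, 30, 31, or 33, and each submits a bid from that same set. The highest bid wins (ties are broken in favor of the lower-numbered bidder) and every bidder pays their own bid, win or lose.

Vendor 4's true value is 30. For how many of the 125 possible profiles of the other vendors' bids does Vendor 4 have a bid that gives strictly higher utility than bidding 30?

Others bid (6, 6, 6): truth gives 0; bid 22 gives 8 > 0. Violating.
Others bid (6, 6, 30): truth gives -30; bid 31 gives -1 > -30. Violating.
Others bid (6, 6, 31): truth gives -30; bid 33 gives -3 > -30. Violating.
Others bid (6, 6, 33): truth gives -30; bid 6 gives -6 > -30. Violating.
Others bid (6, 6, 22): truth gives 0; no alternative beats it.
Others bid (6, 22, 6): truth gives 0; no alternative beats it.
(Checking all 125 profiles: 118 have a profitable deviation, 7 do not.)

118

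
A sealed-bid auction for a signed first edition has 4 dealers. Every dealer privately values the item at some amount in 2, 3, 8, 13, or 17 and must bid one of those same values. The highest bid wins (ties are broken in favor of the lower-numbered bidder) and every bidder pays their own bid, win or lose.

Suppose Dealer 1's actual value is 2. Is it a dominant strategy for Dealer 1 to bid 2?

No

Consider the case where Dealer 2 bids 2, Dealer 3 bids 2 and Dealer 4 bids 3.
Truthful bid 2: loses but pays 2, utility -2.
Bid 3 instead: wins, pays 3, utility 2 - 3 = -1.
Since -1 > -2, bidding 3 is strictly better here, so truthful bidding is not dominant.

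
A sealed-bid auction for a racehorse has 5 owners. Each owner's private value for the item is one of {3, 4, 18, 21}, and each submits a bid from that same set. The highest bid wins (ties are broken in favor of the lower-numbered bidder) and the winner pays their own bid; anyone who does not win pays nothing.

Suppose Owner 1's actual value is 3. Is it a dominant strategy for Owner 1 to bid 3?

Check each profile of the others' bids and compare truth against every alternative bid.
Others bid (3, 3, 3, 3): truth gives 0, best alternative gives -1.
Others bid (3, 3, 3, 4): truth gives 0, best alternative gives -1.
Others bid (3, 3, 4, 3): truth gives 0, best alternative gives -1.
Others bid (3, 3, 4, 4): truth gives 0, best alternative gives -1.
Others bid (3, 4, 3, 3): truth gives 0, best alternative gives -1.
Others bid (3, 4, 3, 4): truth gives 0, best alternative gives -1.
(Remaining 250 profiles checked similarly; truth is weakly best in each.)
In every case the truthful bid is at least as good as any alternative, so it is a dominant strategy.

Yes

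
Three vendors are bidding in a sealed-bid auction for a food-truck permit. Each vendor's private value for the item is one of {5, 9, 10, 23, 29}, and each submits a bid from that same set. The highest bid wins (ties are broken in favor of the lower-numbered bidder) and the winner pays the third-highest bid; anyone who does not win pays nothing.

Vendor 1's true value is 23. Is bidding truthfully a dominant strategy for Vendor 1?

Consider the case where Vendor 2 bids 5 and Vendor 3 bids 29.
Truthful bid 23: loses, pays 0, utility 0.
Bid 29 instead: wins, pays 5, utility 23 - 5 = 18.
Since 18 > 0, bidding 29 is strictly better here, so truthful bidding is not dominant.

No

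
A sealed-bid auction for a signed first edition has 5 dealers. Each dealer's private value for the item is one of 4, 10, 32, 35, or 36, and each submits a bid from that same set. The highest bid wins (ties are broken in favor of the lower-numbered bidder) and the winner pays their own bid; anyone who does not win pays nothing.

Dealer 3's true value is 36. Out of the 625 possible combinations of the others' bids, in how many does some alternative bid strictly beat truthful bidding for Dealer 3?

Others bid (4, 4, 4, 4): truth gives 0; bid 10 gives 26 > 0. Violating.
Others bid (4, 4, 4, 10): truth gives 0; bid 10 gives 26 > 0. Violating.
Others bid (4, 4, 4, 32): truth gives 0; bid 32 gives 4 > 0. Violating.
Others bid (4, 4, 4, 35): truth gives 0; bid 35 gives 1 > 0. Violating.
Others bid (4, 4, 4, 36): truth gives 0; no alternative beats it.
Others bid (4, 4, 10, 36): truth gives 0; no alternative beats it.
(Checking all 625 profiles: 144 have a profitable deviation, 481 do not.)

144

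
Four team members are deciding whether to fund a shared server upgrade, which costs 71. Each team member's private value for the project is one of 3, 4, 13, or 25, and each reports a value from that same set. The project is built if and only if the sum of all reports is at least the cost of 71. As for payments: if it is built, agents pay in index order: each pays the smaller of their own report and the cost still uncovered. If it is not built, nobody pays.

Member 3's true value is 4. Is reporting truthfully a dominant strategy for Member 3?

No

Consider the case where Member 1 reports 25, Member 2 reports 25 and Member 4 reports 25.
Truthful report 4: project built, pays 4, utility 4 - 4 = 0.
Report 3 instead: project built, pays 3, utility 4 - 3 = 1.
Since 1 > 0, reporting 3 is strictly better here, so truthful reporting is not dominant.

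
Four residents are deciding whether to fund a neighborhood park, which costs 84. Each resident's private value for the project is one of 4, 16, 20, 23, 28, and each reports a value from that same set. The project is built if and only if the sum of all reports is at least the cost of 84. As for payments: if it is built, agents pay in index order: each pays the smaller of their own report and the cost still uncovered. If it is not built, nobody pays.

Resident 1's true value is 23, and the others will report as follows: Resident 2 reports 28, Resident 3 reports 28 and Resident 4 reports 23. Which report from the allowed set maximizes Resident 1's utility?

Report 4: project not built, utility 0.
Report 16: project built, pays 16, utility 23 - 16 = 7.
Report 20: project built, pays 20, utility 23 - 20 = 3.
Report 23: project built, pays 23, utility 23 - 23 = 0.
Report 28: project built, pays 28, utility 23 - 28 = -5.
The best choice is 16 with utility 7.

16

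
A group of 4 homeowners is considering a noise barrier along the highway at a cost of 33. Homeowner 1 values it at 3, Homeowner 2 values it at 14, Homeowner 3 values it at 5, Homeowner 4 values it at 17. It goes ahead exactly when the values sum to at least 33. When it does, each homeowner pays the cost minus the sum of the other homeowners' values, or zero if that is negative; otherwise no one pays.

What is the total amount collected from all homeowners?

Total value 39 ≥ cost 33, so it is built.
Homeowner 1: others sum to 36; max(0, 33 - 36) = 0.
Homeowner 2: others sum to 25; max(0, 33 - 25) = 8.
Homeowner 3: others sum to 34; max(0, 33 - 34) = 0.
Homeowner 4: others sum to 22; max(0, 33 - 22) = 11.
Total collected = 0 + 8 + 0 + 11 = 19.

19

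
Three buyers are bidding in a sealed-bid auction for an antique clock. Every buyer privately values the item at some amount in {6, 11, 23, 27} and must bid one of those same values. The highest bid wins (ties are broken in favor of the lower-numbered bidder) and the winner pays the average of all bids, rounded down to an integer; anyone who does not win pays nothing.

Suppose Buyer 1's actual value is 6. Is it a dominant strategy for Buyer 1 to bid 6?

Check each profile of the others' bids and compare truth against every alternative bid.
Others bid (11, 11): truth gives 0, best alternative gives -5.
Others bid (6, 11): truth gives 0, best alternative gives -3.
Others bid (11, 6): truth gives 0, best alternative gives -3.
Others bid (6, 6): truth gives 0, best alternative gives -1.
Others bid (6, 23): truth gives 0, best alternative gives 0.
Others bid (6, 27): truth gives 0, best alternative gives 0.
(Remaining 10 profiles checked similarly; truth is weakly best in each.)
In every case the truthful bid is at least as good as any alternative, so it is a dominant strategy.

Yes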